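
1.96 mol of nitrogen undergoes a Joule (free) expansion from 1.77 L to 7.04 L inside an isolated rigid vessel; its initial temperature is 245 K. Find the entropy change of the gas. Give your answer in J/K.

For an ideal gas in free expansion Q = 0 and W = 0, so T is unchanged.
Entropy is a state function; using a reversible isothermal path, ΔS_gas = nR ln(V₂/V₁) = 1.96 × 8.314 × ln(7.04/1.77) = 22.5 J/K.

ΔS_gas = 22.5 J/K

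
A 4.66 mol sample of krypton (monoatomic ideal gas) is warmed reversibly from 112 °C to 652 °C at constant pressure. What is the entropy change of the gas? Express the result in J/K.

In kelvin: T₁ = 385.15 K, T₂ = 925.15 K. At constant pressure, ΔS = nC_p ln(T₂/T₁) with C_p = 5R/2 = 20.79 J mol⁻¹ K⁻¹.
ΔS = 4.66 × 20.79 × ln(925.15/385.15) = 84.9 J/K.

ΔS = 84.9 J/K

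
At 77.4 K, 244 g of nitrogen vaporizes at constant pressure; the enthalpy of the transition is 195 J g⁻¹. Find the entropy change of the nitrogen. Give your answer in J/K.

ΔS = 615 J/K

Heat absorbed by the substance: Q = mL = 244 × 195 = 47580 J.
At constant T, ΔS = Q_rev/T = 47580 / 77.4 = 615 J/K.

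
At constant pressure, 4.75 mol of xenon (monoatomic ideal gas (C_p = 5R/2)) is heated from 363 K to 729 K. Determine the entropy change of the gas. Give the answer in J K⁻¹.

ΔS = 68.8 J/K

At constant pressure, ΔS = nC_p ln(T₂/T₁) with C_p = 5R/2 = 20.79 J mol⁻¹ K⁻¹.
ΔS = 4.75 × 20.79 × ln(729/363) = 68.8 J/K.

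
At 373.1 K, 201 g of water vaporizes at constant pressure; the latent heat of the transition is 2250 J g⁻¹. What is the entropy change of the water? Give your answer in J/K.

ΔS = 1210 J/K

Heat absorbed by the substance: Q = mL = 201 × 2250 = 452250 J.
At constant T, ΔS = Q_rev/T = 452250 / 373.1 = 1210 J/K.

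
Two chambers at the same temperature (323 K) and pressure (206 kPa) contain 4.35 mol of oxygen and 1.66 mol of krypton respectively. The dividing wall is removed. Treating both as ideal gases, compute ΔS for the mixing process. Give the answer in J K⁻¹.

ΔS_mix = 29.4 J/K

Mole fractions: x_A = 4.35/6.01 = 0.724, x_B = 0.276.
ΔS_mix = −R(n_A ln x_A + n_B ln x_B) = −8.314 × (4.35 ln 0.724 + 1.66 ln 0.276) = 29.4 J/K.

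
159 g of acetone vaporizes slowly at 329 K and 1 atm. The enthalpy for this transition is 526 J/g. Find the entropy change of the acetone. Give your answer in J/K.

ΔS = 254 J/K

Heat absorbed by the substance: Q = mL = 159 × 526 = 83634 J.
At constant T, ΔS = Q_rev/T = 83634 / 329 = 254 J/K.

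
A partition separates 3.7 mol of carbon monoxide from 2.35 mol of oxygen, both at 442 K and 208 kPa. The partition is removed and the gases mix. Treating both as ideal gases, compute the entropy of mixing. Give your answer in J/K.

ΔS_mix = 33.6 J/K

Mole fractions: x_A = 3.7/6.05 = 0.612, x_B = 0.388.
ΔS_mix = −R(n_A ln x_A + n_B ln x_B) = −8.314 × (3.7 ln 0.612 + 2.35 ln 0.388) = 33.6 J/K.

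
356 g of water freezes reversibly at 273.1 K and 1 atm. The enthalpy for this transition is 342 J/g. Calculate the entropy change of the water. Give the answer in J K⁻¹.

ΔS = -446 J/K

Heat released by the substance: Q = −mL = −356 × 342 = −121752 J.
At constant T, ΔS = Q_rev/T = −121752 / 273.1 = -446 J/K.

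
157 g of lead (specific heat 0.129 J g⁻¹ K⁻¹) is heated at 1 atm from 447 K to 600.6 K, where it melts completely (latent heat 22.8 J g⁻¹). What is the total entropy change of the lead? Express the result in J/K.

ΔS = 11.9 J/K

Warming step: ΔS₁ = m c ln(T_tr/T_i) = 157 × 0.129 × ln(600.6/447) = 5.982 J/K.
Phase change: ΔS₂ = +mL/T_tr = 157 × 22.8 / 600.6 = 5.96 J/K.
ΔS_total = (5.982) + (5.96) = 11.9 J/K.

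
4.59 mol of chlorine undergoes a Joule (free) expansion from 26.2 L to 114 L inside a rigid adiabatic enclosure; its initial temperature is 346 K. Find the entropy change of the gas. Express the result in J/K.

For an ideal gas in free expansion Q = 0 and W = 0, so T is unchanged.
Entropy is a state function; using a reversible isothermal path, ΔS_gas = nR ln(V₂/V₁) = 4.59 × 8.314 × ln(114/26.2) = 56.1 J/K.

ΔS_gas = 56.1 J/K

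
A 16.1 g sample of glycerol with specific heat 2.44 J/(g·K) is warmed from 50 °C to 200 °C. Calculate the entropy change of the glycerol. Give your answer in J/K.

In kelvin: T₁ = 323.15 K, T₂ = 473.15 K. ΔS = ∫dQ_rev/T = m c ln(T₂/T₁) = 16.1 × 2.44 × ln(473.15/323.15) = 15 J/K.

ΔS = 15 J/K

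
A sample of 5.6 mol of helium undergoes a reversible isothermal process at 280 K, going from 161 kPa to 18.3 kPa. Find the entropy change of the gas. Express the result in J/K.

ΔS_gas = 101 J/K

For an isothermal ideal gas ΔS_gas = nR ln(P₁/P₂) = 5.6 × 8.314 × ln(161/18.3) = 101 J/K.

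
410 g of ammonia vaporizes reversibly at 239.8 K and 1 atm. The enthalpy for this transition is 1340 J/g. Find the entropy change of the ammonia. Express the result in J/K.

Heat absorbed by the substance: Q = mL = 410 × 1340 = 549400 J.
At constant T, ΔS = Q_rev/T = 549400 / 239.8 = 2290 J/K.

ΔS = 2290 J/K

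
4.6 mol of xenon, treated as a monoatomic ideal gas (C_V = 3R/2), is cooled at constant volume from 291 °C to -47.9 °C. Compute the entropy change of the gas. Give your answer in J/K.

In kelvin: T₁ = 564.15 K, T₂ = 225.25 K. At constant volume, ΔS = nC_V ln(T₂/T₁) with C_V = 3R/2 = 12.47 J mol⁻¹ K⁻¹.
ΔS = 4.6 × 12.47 × ln(225.25/564.15) = -52.7 J/K.

ΔS = -52.7 J/K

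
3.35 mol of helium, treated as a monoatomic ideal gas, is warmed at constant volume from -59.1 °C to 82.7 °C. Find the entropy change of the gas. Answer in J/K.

ΔS = 21.2 J/K

In kelvin: T₁ = 214.05 K, T₂ = 355.85 K. At constant volume, ΔS = nC_V ln(T₂/T₁) with C_V = 3R/2 = 12.47 J mol⁻¹ K⁻¹.
ΔS = 3.35 × 12.47 × ln(355.85/214.05) = 21.2 J/K.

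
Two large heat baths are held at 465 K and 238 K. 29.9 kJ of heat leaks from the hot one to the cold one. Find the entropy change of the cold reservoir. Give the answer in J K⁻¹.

The cold reservoir gains heat Q, so ΔS_cold = +Q/T_C = 29900/238 = 126 J/K.

ΔS_cold = 126 J/K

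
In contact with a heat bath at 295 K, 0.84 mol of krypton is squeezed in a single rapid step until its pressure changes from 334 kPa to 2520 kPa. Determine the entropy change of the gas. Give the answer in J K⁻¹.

ΔS_gas = -14.1 J/K

Entropy is a state function, so ΔS_gas depends only on the end states.
For an isothermal ideal gas ΔS_gas = nR ln(P₁/P₂) = 0.84 × 8.314 × ln(334/2520) = -14.1 J/K.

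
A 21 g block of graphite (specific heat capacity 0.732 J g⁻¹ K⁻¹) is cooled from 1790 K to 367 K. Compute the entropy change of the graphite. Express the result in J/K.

ΔS = ∫dQ_rev/T = m c ln(T₂/T₁) = 21 × 0.732 × ln(367/1790) = -24.4 J/K.

ΔS = -24.4 J/K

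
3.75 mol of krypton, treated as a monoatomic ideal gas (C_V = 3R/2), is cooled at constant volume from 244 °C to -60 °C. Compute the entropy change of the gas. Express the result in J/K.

ΔS = -41.5 J/K

In kelvin: T₁ = 517.15 K, T₂ = 213.15 K. At constant volume, ΔS = nC_V ln(T₂/T₁) with C_V = 3R/2 = 12.47 J mol⁻¹ K⁻¹.
ΔS = 3.75 × 12.47 × ln(213.15/517.15) = -41.5 J/K.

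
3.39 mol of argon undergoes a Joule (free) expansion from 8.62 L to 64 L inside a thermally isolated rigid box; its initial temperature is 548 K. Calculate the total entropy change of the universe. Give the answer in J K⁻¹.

ΔS_universe = 56.5 J/K

For an ideal gas in free expansion Q = 0 and W = 0, so T is unchanged.
Entropy is a state function; using a reversible isothermal path, ΔS_gas = nR ln(V₂/V₁) = 3.39 × 8.314 × ln(64/8.62) = 56.5 J/K.
The insulated surroundings exchange no heat, so ΔS_surr = 0 and ΔS_universe = ΔS_gas.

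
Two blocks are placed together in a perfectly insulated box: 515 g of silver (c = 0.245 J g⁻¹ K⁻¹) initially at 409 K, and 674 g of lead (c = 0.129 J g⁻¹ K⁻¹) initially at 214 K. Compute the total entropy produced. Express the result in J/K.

Energy balance: T_f = (m₁c₁T₁ + m₂c₂T₂)/(m₁c₁ + m₂c₂) = 329.45 K.
ΔS₁ = m₁c₁ ln(T_f/T₁) = 126.175 × ln(329.45/409) = -27.29 J/K.
ΔS₂ = m₂c₂ ln(T_f/T₂) = 86.946 × ln(329.45/214) = 37.51 J/K.
ΔS_total = -27.29 + 37.51 = 10.2 J/K.

ΔS_total = 10.2 J/K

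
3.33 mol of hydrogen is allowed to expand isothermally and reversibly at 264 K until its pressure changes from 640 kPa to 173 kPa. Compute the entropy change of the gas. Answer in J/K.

For an isothermal ideal gas ΔS_gas = nR ln(P₁/P₂) = 3.33 × 8.314 × ln(640/173) = 36.2 J/K.

ΔS_gas = 36.2 J/K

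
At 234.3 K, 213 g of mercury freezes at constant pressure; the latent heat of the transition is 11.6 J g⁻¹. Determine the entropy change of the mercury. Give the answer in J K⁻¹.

Heat released by the substance: Q = −mL = −213 × 11.6 = −2470.8 J.
At constant T, ΔS = Q_rev/T = −2470.8 / 234.3 = -10.5 J/K.

ΔS = -10.5 J/K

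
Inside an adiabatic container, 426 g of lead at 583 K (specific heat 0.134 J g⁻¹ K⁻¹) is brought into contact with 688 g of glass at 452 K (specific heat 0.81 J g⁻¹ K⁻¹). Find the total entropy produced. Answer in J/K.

ΔS_total = 1.8 J/K

Energy balance: T_f = (m₁c₁T₁ + m₂c₂T₂)/(m₁c₁ + m₂c₂) = 464.17 K.
ΔS₁ = m₁c₁ ln(T_f/T₁) = 57.084 × ln(464.17/583) = -13.01 J/K.
ΔS₂ = m₂c₂ ln(T_f/T₂) = 557.28 × ln(464.17/452) = 14.81 J/K.
ΔS_total = -13.01 + 14.81 = 1.8 J/K.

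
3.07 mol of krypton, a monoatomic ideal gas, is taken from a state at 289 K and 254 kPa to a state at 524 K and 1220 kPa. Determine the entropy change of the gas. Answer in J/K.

ΔS = nC_p ln(T₂/T₁) − nR ln(P₂/P₁), with C_p = 5R/2 = 20.79 J mol⁻¹ K⁻¹ for a monoatomic ideal gas.
ΔS = 3.07 × [20.79 × ln(524/289) − 8.314 × ln(1220/254)] = -2.08 J/K.

ΔS = -2.08 J/K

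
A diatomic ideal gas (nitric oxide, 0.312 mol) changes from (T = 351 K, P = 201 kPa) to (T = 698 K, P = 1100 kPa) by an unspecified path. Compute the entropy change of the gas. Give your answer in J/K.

ΔS = 1.83 J/K

ΔS = nC_p ln(T₂/T₁) − nR ln(P₂/P₁), with C_p = 7R/2 = 29.1 J mol⁻¹ K⁻¹ for a diatomic ideal gas.
ΔS = 0.312 × [29.1 × ln(698/351) − 8.314 × ln(1100/201)] = 1.83 J/K.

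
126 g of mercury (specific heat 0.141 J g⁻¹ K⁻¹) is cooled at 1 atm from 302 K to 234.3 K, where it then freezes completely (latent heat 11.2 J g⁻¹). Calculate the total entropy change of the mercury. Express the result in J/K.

ΔS = -10.5 J/K

Cooling step: ΔS₁ = m c ln(T_tr/T_i) = 126 × 0.141 × ln(234.3/302) = -4.509 J/K.
Phase change: ΔS₂ = −mL/T_tr = −126 × 11.2 / 234.3 = -6.023 J/K.
ΔS_total = (-4.509) + (-6.023) = -10.5 J/K.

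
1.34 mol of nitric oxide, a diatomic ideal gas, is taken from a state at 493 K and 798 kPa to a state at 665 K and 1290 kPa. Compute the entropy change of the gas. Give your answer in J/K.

ΔS = nC_p ln(T₂/T₁) − nR ln(P₂/P₁), with C_p = 7R/2 = 29.1 J mol⁻¹ K⁻¹ for a diatomic ideal gas.
ΔS = 1.34 × [29.1 × ln(665/493) − 8.314 × ln(1290/798)] = 6.32 J/K.

ΔS = 6.32 J/K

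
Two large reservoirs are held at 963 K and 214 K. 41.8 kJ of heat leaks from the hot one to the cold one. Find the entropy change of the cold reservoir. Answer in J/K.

The cold reservoir gains heat Q, so ΔS_cold = +Q/T_C = 41800/214 = 195 J/K.

ΔS_cold = 195 J/K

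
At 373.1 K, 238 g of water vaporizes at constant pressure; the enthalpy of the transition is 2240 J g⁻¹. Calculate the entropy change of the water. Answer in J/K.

Heat absorbed by the substance: Q = mL = 238 × 2240 = 533120 J.
At constant T, ΔS = Q_rev/T = 533120 / 373.1 = 1430 J/K.

ΔS = 1430 J/K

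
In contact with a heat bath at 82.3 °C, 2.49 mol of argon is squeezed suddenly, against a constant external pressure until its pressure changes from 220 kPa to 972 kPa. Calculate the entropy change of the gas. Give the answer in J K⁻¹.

Entropy is a state function, so ΔS_gas depends only on the end states.
For an isothermal ideal gas ΔS_gas = nR ln(P₁/P₂) = 2.49 × 8.314 × ln(220/972) = -30.8 J/K.

ΔS_gas = -30.8 J/K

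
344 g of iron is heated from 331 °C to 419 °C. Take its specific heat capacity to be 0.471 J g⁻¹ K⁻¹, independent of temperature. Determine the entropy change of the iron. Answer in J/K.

ΔS = 22 J/K

In kelvin: T₁ = 604.15 K, T₂ = 692.15 K. ΔS = ∫dQ_rev/T = m c ln(T₂/T₁) = 344 × 0.471 × ln(692.15/604.15) = 22 J/K.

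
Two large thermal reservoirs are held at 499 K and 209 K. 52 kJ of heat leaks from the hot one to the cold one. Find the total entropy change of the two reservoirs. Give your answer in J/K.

ΔS_total = 145 J/K

ΔS_hot = −Q/T_H = −52000/499 = -104.2 J/K and ΔS_cold = +Q/T_C = 52000/209 = 248.8 J/K.
ΔS_total = -104.2 + 248.8 = 145 J/K, positive as the second law requires.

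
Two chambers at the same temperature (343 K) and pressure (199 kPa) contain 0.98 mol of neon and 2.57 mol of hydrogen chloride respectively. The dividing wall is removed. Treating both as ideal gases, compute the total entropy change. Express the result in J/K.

ΔS_mix = 17.4 J/K

Mole fractions: x_A = 0.98/3.55 = 0.276, x_B = 0.724.
ΔS_mix = −R(n_A ln x_A + n_B ln x_B) = −8.314 × (0.98 ln 0.276 + 2.57 ln 0.724) = 17.4 J/K.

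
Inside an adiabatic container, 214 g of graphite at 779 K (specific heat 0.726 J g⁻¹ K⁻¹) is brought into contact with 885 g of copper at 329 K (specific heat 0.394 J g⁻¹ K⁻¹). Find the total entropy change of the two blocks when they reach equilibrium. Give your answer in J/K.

ΔS_total = 43.4 J/K

Energy balance: T_f = (m₁c₁T₁ + m₂c₂T₂)/(m₁c₁ + m₂c₂) = 467.7 K.
ΔS₁ = m₁c₁ ln(T_f/T₁) = 155.364 × ln(467.7/779) = -79.26 J/K.
ΔS₂ = m₂c₂ ln(T_f/T₂) = 348.69 × ln(467.7/329) = 122.7 J/K.
ΔS_total = -79.26 + 122.7 = 43.4 J/K.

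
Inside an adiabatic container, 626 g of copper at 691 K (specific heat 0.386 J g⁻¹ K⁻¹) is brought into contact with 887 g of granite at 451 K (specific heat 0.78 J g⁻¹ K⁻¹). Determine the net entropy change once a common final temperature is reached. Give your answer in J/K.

Energy balance: T_f = (m₁c₁T₁ + m₂c₂T₂)/(m₁c₁ + m₂c₂) = 513.12 K.
ΔS₁ = m₁c₁ ln(T_f/T₁) = 241.636 × ln(513.12/691) = -71.92 J/K.
ΔS₂ = m₂c₂ ln(T_f/T₂) = 691.86 × ln(513.12/451) = 89.28 J/K.
ΔS_total = -71.92 + 89.28 = 17.4 J/K.

ΔS_total = 17.4 J/K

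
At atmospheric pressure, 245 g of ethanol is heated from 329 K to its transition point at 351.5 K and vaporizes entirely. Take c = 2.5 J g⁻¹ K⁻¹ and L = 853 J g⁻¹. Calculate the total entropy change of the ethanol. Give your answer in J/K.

Warming step: ΔS₁ = m c ln(T_tr/T_i) = 245 × 2.5 × ln(351.5/329) = 40.52 J/K.
Phase change: ΔS₂ = +mL/T_tr = 245 × 853 / 351.5 = 594.6 J/K.
ΔS_total = (40.52) + (594.6) = 635 J/K.

ΔS = 635 J/K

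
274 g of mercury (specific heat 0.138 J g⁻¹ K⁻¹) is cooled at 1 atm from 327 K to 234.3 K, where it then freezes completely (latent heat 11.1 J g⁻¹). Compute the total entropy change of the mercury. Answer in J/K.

Cooling step: ΔS₁ = m c ln(T_tr/T_i) = 274 × 0.138 × ln(234.3/327) = -12.6 J/K.
Phase change: ΔS₂ = −mL/T_tr = −274 × 11.1 / 234.3 = -12.98 J/K.
ΔS_total = (-12.6) + (-12.98) = -25.6 J/K.

ΔS = -25.6 J/K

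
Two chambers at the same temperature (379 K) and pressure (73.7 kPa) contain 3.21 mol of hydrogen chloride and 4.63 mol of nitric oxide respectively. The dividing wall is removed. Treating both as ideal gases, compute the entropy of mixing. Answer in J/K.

ΔS_mix = 44.1 J/K

Mole fractions: x_A = 3.21/7.84 = 0.409, x_B = 0.591.
ΔS_mix = −R(n_A ln x_A + n_B ln x_B) = −8.314 × (3.21 ln 0.409 + 4.63 ln 0.591) = 44.1 J/K.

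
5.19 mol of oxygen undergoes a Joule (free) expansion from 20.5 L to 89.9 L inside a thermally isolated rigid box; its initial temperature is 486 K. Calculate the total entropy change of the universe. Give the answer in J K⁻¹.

ΔS_universe = 63.8 J/K

For an ideal gas in free expansion Q = 0 and W = 0, so T is unchanged.
Entropy is a state function; using a reversible isothermal path, ΔS_gas = nR ln(V₂/V₁) = 5.19 × 8.314 × ln(89.9/20.5) = 63.8 J/K.
The insulated surroundings exchange no heat, so ΔS_surr = 0 and ΔS_universe = ΔS_gas.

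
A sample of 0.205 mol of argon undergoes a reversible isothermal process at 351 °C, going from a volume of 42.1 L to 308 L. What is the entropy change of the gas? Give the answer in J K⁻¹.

For an isothermal ideal gas ΔS_gas = nR ln(V₂/V₁) = 0.205 × 8.314 × ln(308/42.1) = 3.39 J/K.

ΔS_gas = 3.39 J/K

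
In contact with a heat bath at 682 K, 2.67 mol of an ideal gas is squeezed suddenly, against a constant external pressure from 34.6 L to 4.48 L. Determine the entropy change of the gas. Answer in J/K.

ΔS_gas = -45.4 J/K

Entropy is a state function, so ΔS_gas depends only on the end states.
For an isothermal ideal gas ΔS_gas = nR ln(V₂/V₁) = 2.67 × 8.314 × ln(4.48/34.6) = -45.4 J/K.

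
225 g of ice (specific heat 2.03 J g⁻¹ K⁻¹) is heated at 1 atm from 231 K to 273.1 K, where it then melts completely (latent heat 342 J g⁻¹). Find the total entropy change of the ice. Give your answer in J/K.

ΔS = 358 J/K

Warming step: ΔS₁ = m c ln(T_tr/T_i) = 225 × 2.03 × ln(273.1/231) = 76.47 J/K.
Phase change: ΔS₂ = +mL/T_tr = 225 × 342 / 273.1 = 281.8 J/K.
ΔS_total = (76.47) + (281.8) = 358 J/K.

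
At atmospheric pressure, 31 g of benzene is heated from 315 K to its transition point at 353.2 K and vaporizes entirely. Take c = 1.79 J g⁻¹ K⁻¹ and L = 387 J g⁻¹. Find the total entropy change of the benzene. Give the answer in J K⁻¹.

ΔS = 40.3 J/K

Warming step: ΔS₁ = m c ln(T_tr/T_i) = 31 × 1.79 × ln(353.2/315) = 6.351 J/K.
Phase change: ΔS₂ = +mL/T_tr = 31 × 387 / 353.2 = 33.97 J/K.
ΔS_total = (6.351) + (33.97) = 40.3 J/K.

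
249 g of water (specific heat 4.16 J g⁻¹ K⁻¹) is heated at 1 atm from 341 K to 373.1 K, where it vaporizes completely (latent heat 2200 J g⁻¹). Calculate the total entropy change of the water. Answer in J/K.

Warming step: ΔS₁ = m c ln(T_tr/T_i) = 249 × 4.16 × ln(373.1/341) = 93.19 J/K.
Phase change: ΔS₂ = +mL/T_tr = 249 × 2200 / 373.1 = 1468 J/K.
ΔS_total = (93.19) + (1468) = 1560 J/K.

ΔS = 1560 J/K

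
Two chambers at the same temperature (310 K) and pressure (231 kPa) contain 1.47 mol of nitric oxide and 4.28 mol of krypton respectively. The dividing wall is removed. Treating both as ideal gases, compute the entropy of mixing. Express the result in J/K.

Mole fractions: x_A = 1.47/5.75 = 0.256, x_B = 0.744.
ΔS_mix = −R(n_A ln x_A + n_B ln x_B) = −8.314 × (1.47 ln 0.256 + 4.28 ln 0.744) = 27.2 J/K.

ΔS_mix = 27.2 J/K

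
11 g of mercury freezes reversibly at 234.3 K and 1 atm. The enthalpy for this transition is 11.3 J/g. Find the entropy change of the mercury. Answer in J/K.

Heat released by the substance: Q = −mL = −11 × 11.3 = −124.3 J.
At constant T, ΔS = Q_rev/T = −124.3 / 234.3 = -0.531 J/K.

ΔS = -0.531 J/K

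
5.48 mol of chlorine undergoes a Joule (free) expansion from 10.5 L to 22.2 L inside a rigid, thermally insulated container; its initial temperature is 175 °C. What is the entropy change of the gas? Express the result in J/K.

ΔS_gas = 34.1 J/K

For an ideal gas in free expansion Q = 0 and W = 0, so T is unchanged.
Entropy is a state function; using a reversible isothermal path, ΔS_gas = nR ln(V₂/V₁) = 5.48 × 8.314 × ln(22.2/10.5) = 34.1 J/K.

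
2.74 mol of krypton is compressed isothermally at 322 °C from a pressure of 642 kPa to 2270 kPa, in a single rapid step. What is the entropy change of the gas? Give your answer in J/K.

Entropy is a state function, so ΔS_gas depends only on the end states.
For an isothermal ideal gas ΔS_gas = nR ln(P₁/P₂) = 2.74 × 8.314 × ln(642/2270) = -28.8 J/K.

ΔS_gas = -28.8 J/K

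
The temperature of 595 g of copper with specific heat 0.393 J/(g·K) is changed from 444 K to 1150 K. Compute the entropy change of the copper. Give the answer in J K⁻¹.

ΔS = ∫dQ_rev/T = m c ln(T₂/T₁) = 595 × 0.393 × ln(1150/444) = 223 J/K.

ΔS = 223 J/K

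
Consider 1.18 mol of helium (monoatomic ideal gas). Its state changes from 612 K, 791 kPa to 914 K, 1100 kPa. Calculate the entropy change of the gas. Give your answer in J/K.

ΔS = nC_p ln(T₂/T₁) − nR ln(P₂/P₁), with C_p = 5R/2 = 20.79 J mol⁻¹ K⁻¹ for a monoatomic ideal gas.
ΔS = 1.18 × [20.79 × ln(914/612) − 8.314 × ln(1100/791)] = 6.6 J/K.

ΔS = 6.6 J/K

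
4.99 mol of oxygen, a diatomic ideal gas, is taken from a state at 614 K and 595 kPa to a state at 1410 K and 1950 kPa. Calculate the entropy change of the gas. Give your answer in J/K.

ΔS = nC_p ln(T₂/T₁) − nR ln(P₂/P₁), with C_p = 7R/2 = 29.1 J mol⁻¹ K⁻¹ for a diatomic ideal gas.
ΔS = 4.99 × [29.1 × ln(1410/614) − 8.314 × ln(1950/595)] = 71.5 J/K.

ΔS = 71.5 J/K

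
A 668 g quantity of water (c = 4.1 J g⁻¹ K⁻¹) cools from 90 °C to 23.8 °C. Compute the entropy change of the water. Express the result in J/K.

In kelvin: T₁ = 363.15 K, T₂ = 296.95 K. ΔS = ∫dQ_rev/T = m c ln(T₂/T₁) = 668 × 4.1 × ln(296.95/363.15) = -551 J/K.

ΔS = -551 J/K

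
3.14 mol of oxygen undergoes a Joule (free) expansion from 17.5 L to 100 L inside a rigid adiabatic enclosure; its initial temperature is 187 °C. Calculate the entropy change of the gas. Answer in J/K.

ΔS_gas = 45.5 J/K

No heat is exchanged and no work is done, so the ideal-gas temperature stays constant.
Entropy is a state function; using a reversible isothermal path, ΔS_gas = nR ln(V₂/V₁) = 3.14 × 8.314 × ln(100/17.5) = 45.5 J/K.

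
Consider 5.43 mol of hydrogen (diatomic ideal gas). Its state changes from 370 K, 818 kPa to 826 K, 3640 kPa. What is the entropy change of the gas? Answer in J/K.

ΔS = nC_p ln(T₂/T₁) − nR ln(P₂/P₁), with C_p = 7R/2 = 29.1 J mol⁻¹ K⁻¹ for a diatomic ideal gas.
ΔS = 5.43 × [29.1 × ln(826/370) − 8.314 × ln(3640/818)] = 59.5 J/K.

ΔS = 59.5 J/K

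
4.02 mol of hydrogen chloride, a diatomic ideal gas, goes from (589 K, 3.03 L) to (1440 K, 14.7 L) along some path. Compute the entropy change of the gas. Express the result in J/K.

ΔS = 127 J/K

Entropy is a state function: ΔS = nC_V ln(T₂/T₁) + nR ln(V₂/V₁), with C_V = 5R/2 = 20.79 J mol⁻¹ K⁻¹ for a diatomic ideal gas.
ΔS = 4.02 × [20.79 × ln(1440/589) + 8.314 × ln(14.7/3.03)] = 127 J/K.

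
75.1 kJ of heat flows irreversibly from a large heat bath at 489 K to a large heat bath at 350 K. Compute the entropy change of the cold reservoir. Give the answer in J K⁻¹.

ΔS_cold = 215 J/K

The cold reservoir gains heat Q, so ΔS_cold = +Q/T_C = 75100/350 = 215 J/K.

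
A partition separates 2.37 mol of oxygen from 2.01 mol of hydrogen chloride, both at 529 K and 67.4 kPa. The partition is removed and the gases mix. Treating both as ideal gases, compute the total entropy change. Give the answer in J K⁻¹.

Mole fractions: x_A = 2.37/4.38 = 0.541, x_B = 0.459.
ΔS_mix = −R(n_A ln x_A + n_B ln x_B) = −8.314 × (2.37 ln 0.541 + 2.01 ln 0.459) = 25.1 J/K.

ΔS_mix = 25.1 J/K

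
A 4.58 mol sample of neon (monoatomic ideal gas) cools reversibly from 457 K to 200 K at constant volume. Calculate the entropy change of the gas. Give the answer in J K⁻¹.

At constant volume, ΔS = nC_V ln(T₂/T₁) with C_V = 3R/2 = 12.47 J mol⁻¹ K⁻¹.
ΔS = 4.58 × 12.47 × ln(200/457) = -47.2 J/K.

ΔS = -47.2 J/K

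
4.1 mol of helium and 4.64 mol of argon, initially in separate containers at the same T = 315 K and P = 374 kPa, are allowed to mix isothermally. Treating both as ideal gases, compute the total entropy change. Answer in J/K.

Mole fractions: x_A = 4.1/8.74 = 0.469, x_B = 0.531.
ΔS_mix = −R(n_A ln x_A + n_B ln x_B) = −8.314 × (4.1 ln 0.469 + 4.64 ln 0.531) = 50.2 J/K.

ΔS_mix = 50.2 J/K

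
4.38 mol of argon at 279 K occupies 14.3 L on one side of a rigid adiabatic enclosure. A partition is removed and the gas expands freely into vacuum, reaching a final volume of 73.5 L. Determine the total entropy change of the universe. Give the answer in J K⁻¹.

ΔS_universe = 59.6 J/K

No heat is exchanged and no work is done, so the ideal-gas temperature stays constant.
Entropy is a state function; using a reversible isothermal path, ΔS_gas = nR ln(V₂/V₁) = 4.38 × 8.314 × ln(73.5/14.3) = 59.6 J/K.
The insulated surroundings exchange no heat, so ΔS_surr = 0 and ΔS_universe = ΔS_gas.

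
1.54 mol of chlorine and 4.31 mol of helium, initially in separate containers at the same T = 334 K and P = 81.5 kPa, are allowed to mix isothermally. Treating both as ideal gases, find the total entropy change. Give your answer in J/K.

Mole fractions: x_A = 1.54/5.85 = 0.263, x_B = 0.737.
ΔS_mix = −R(n_A ln x_A + n_B ln x_B) = −8.314 × (1.54 ln 0.263 + 4.31 ln 0.737) = 28 J/K.

ΔS_mix = 28 J/K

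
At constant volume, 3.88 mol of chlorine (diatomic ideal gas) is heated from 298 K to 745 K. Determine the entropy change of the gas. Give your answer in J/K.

At constant volume, ΔS = nC_V ln(T₂/T₁) with C_V = 5R/2 = 20.79 J mol⁻¹ K⁻¹.
ΔS = 3.88 × 20.79 × ln(745/298) = 73.9 J/K.

ΔS = 73.9 J/K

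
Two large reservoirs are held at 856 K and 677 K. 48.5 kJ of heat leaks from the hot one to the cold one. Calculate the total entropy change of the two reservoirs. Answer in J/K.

ΔS_total = 15 J/K

ΔS_hot = −Q/T_H = −48500/856 = -56.66 J/K and ΔS_cold = +Q/T_C = 48500/677 = 71.64 J/K.
ΔS_total = -56.66 + 71.64 = 15 J/K, positive as the second law requires.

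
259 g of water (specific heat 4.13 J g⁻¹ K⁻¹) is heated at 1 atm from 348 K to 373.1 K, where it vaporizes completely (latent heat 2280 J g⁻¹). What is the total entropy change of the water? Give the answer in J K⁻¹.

ΔS = 1660 J/K

Warming step: ΔS₁ = m c ln(T_tr/T_i) = 259 × 4.13 × ln(373.1/348) = 74.5 J/K.
Phase change: ΔS₂ = +mL/T_tr = 259 × 2280 / 373.1 = 1583 J/K.
ΔS_total = (74.5) + (1583) = 1660 J/K.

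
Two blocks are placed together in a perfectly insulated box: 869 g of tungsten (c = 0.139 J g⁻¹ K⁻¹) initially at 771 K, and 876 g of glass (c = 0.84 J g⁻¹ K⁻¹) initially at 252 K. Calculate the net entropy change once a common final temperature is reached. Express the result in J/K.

ΔS_total = 83.3 J/K

Energy balance: T_f = (m₁c₁T₁ + m₂c₂T₂)/(m₁c₁ + m₂c₂) = 325.18 K.
ΔS₁ = m₁c₁ ln(T_f/T₁) = 120.791 × ln(325.18/771) = -104.3 J/K.
ΔS₂ = m₂c₂ ln(T_f/T₂) = 735.84 × ln(325.18/252) = 187.6 J/K.
ΔS_total = -104.3 + 187.6 = 83.3 J/K.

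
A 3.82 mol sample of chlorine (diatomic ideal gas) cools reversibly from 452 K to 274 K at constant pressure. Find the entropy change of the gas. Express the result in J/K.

ΔS = -55.6 J/K

At constant pressure, ΔS = nC_p ln(T₂/T₁) with C_p = 7R/2 = 29.1 J mol⁻¹ K⁻¹.
ΔS = 3.82 × 29.1 × ln(274/452) = -55.6 J/K.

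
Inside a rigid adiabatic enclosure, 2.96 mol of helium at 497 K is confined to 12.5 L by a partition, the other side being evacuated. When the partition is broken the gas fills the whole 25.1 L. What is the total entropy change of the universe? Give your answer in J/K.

ΔS_universe = 17.2 J/K

No heat is exchanged and no work is done, so the ideal-gas temperature stays constant.
Entropy is a state function; using a reversible isothermal path, ΔS_gas = nR ln(V₂/V₁) = 2.96 × 8.314 × ln(25.1/12.5) = 17.2 J/K.
The insulated surroundings exchange no heat, so ΔS_surr = 0 and ΔS_universe = ΔS_gas.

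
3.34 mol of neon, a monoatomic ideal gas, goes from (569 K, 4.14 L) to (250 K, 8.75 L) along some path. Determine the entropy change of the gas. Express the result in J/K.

ΔS = -13.5 J/K

Entropy is a state function: ΔS = nC_V ln(T₂/T₁) + nR ln(V₂/V₁), with C_V = 3R/2 = 12.47 J mol⁻¹ K⁻¹ for a monoatomic ideal gas.
ΔS = 3.34 × [12.47 × ln(250/569) + 8.314 × ln(8.75/4.14)] = -13.5 J/K.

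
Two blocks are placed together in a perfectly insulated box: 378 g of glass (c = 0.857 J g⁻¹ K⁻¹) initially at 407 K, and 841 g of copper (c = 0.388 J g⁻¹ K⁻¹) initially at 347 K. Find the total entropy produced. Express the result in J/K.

Energy balance: T_f = (m₁c₁T₁ + m₂c₂T₂)/(m₁c₁ + m₂c₂) = 376.89 K.
ΔS₁ = m₁c₁ ln(T_f/T₁) = 323.946 × ln(376.89/407) = -24.898 J/K.
ΔS₂ = m₂c₂ ln(T_f/T₂) = 326.308 × ln(376.89/347) = 26.963 J/K.
ΔS_total = -24.898 + 26.963 = 2.07 J/K.

ΔS_total = 2.07 J/K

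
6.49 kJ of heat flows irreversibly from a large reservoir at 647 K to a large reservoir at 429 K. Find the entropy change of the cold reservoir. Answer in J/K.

ΔS_cold = 15.1 J/K

The cold reservoir gains heat Q, so ΔS_cold = +Q/T_C = 6490/429 = 15.1 J/K.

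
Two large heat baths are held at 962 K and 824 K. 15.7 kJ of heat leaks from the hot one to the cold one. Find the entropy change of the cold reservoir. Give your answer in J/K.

ΔS_cold = 19.1 J/K

The cold reservoir gains heat Q, so ΔS_cold = +Q/T_C = 15700/824 = 19.1 J/K.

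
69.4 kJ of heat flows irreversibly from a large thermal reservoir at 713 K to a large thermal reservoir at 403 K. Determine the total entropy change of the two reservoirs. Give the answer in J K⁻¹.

ΔS_total = 74.9 J/K

ΔS_hot = −Q/T_H = −69400/713 = -97.34 J/K and ΔS_cold = +Q/T_C = 69400/403 = 172.2 J/K.
ΔS_total = -97.34 + 172.2 = 74.9 J/K, positive as the second law requires.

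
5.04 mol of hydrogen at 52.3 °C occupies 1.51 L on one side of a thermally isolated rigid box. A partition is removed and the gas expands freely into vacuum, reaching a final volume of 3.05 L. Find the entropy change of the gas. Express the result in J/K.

ΔS_gas = 29.5 J/K

No heat is exchanged and no work is done, so the ideal-gas temperature stays constant.
Entropy is a state function; using a reversible isothermal path, ΔS_gas = nR ln(V₂/V₁) = 5.04 × 8.314 × ln(3.05/1.51) = 29.5 J/K.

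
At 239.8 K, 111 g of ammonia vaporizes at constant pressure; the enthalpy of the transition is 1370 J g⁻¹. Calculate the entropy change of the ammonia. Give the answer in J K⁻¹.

ΔS = 634 J/K

Heat absorbed by the substance: Q = mL = 111 × 1370 = 152070 J.
At constant T, ΔS = Q_rev/T = 152070 / 239.8 = 634 J/K.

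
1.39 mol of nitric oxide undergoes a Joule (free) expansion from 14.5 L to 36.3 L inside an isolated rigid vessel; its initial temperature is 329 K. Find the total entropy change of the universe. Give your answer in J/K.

No heat is exchanged and no work is done, so the ideal-gas temperature stays constant.
Entropy is a state function; using a reversible isothermal path, ΔS_gas = nR ln(V₂/V₁) = 1.39 × 8.314 × ln(36.3/14.5) = 10.6 J/K.
The insulated surroundings exchange no heat, so ΔS_surr = 0 and ΔS_universe = ΔS_gas.

ΔS_universe = 10.6 J/K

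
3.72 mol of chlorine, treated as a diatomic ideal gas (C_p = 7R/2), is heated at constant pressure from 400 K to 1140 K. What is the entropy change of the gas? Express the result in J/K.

ΔS = 113 J/K

At constant pressure, ΔS = nC_p ln(T₂/T₁) with C_p = 7R/2 = 29.1 J mol⁻¹ K⁻¹.
ΔS = 3.72 × 29.1 × ln(1140/400) = 113 J/K.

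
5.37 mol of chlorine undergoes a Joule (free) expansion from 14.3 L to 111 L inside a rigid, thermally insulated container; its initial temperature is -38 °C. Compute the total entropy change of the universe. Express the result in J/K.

For an ideal gas in free expansion Q = 0 and W = 0, so T is unchanged.
Entropy is a state function; using a reversible isothermal path, ΔS_gas = nR ln(V₂/V₁) = 5.37 × 8.314 × ln(111/14.3) = 91.5 J/K.
The insulated surroundings exchange no heat, so ΔS_surr = 0 and ΔS_universe = ΔS_gas.

ΔS_universe = 91.5 J/K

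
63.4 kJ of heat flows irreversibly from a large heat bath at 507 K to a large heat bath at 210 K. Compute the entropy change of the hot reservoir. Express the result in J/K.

ΔS_hot = -125 J/K

The hot reservoir loses heat Q, so ΔS_hot = −Q/T_H = −63400/507 = -125 J/K.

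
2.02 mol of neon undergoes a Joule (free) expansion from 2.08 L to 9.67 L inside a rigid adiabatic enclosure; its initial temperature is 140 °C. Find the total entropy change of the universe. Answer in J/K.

ΔS_universe = 25.8 J/K

No heat is exchanged and no work is done, so the ideal-gas temperature stays constant.
Entropy is a state function; using a reversible isothermal path, ΔS_gas = nR ln(V₂/V₁) = 2.02 × 8.314 × ln(9.67/2.08) = 25.8 J/K.
The insulated surroundings exchange no heat, so ΔS_surr = 0 and ΔS_universe = ΔS_gas.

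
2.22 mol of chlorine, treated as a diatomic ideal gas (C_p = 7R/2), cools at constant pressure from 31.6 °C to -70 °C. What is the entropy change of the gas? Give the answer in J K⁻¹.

In kelvin: T₁ = 304.75 K, T₂ = 203.15 K. At constant pressure, ΔS = nC_p ln(T₂/T₁) with C_p = 7R/2 = 29.1 J mol⁻¹ K⁻¹.
ΔS = 2.22 × 29.1 × ln(203.15/304.75) = -26.2 J/K.

ΔS = -26.2 J/K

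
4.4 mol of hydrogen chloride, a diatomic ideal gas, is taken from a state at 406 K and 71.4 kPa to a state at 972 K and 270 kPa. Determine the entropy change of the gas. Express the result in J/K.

ΔS = 63.1 J/K

ΔS = nC_p ln(T₂/T₁) − nR ln(P₂/P₁), with C_p = 7R/2 = 29.1 J mol⁻¹ K⁻¹ for a diatomic ideal gas.
ΔS = 4.4 × [29.1 × ln(972/406) − 8.314 × ln(270/71.4)] = 63.1 J/K.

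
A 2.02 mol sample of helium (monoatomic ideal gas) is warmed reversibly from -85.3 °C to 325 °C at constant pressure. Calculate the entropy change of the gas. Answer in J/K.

In kelvin: T₁ = 187.85 K, T₂ = 598.15 K. At constant pressure, ΔS = nC_p ln(T₂/T₁) with C_p = 5R/2 = 20.79 J mol⁻¹ K⁻¹.
ΔS = 2.02 × 20.79 × ln(598.15/187.85) = 48.6 J/K.

ΔS = 48.6 J/K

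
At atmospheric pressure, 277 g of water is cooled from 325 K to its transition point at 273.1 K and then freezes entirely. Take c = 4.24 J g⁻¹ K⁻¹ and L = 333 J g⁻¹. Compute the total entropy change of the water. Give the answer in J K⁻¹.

ΔS = -542 J/K

Cooling step: ΔS₁ = m c ln(T_tr/T_i) = 277 × 4.24 × ln(273.1/325) = -204.3 J/K.
Phase change: ΔS₂ = −mL/T_tr = −277 × 333 / 273.1 = -337.8 J/K.
ΔS_total = (-204.3) + (-337.8) = -542 J/K.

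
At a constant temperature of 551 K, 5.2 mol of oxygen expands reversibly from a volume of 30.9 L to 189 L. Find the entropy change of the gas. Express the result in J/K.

For an isothermal ideal gas ΔS_gas = nR ln(V₂/V₁) = 5.2 × 8.314 × ln(189/30.9) = 78.3 J/K.

ΔS_gas = 78.3 J/K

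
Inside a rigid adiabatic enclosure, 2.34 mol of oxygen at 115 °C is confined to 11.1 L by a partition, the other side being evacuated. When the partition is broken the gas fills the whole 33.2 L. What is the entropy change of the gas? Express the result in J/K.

For an ideal gas in free expansion Q = 0 and W = 0, so T is unchanged.
Entropy is a state function; using a reversible isothermal path, ΔS_gas = nR ln(V₂/V₁) = 2.34 × 8.314 × ln(33.2/11.1) = 21.3 J/K.

ΔS_gas = 21.3 J/K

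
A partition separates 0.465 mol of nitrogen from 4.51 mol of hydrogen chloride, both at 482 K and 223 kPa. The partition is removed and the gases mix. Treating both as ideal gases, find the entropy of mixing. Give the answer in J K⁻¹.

Mole fractions: x_A = 0.465/4.97 = 0.0935, x_B = 0.907.
ΔS_mix = −R(n_A ln x_A + n_B ln x_B) = −8.314 × (0.465 ln 0.0935 + 4.51 ln 0.907) = 12.8 J/K.

ΔS_mix = 12.8 J/K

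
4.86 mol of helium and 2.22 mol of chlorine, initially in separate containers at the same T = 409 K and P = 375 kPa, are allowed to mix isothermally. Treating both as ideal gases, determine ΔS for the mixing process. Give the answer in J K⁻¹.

ΔS_mix = 36.6 J/K

Mole fractions: x_A = 4.86/7.08 = 0.686, x_B = 0.314.
ΔS_mix = −R(n_A ln x_A + n_B ln x_B) = −8.314 × (4.86 ln 0.686 + 2.22 ln 0.314) = 36.6 J/K.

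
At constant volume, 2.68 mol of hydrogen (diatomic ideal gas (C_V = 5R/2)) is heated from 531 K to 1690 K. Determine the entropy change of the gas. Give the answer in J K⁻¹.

At constant volume, ΔS = nC_V ln(T₂/T₁) with C_V = 5R/2 = 20.79 J mol⁻¹ K⁻¹.
ΔS = 2.68 × 20.79 × ln(1690/531) = 64.5 J/K.

ΔS = 64.5 J/K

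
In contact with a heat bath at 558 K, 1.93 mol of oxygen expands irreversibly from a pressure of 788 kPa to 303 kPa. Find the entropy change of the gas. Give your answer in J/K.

Entropy is a state function, so ΔS_gas depends only on the end states.
For an isothermal ideal gas ΔS_gas = nR ln(P₁/P₂) = 1.93 × 8.314 × ln(788/303) = 15.3 J/K.

ΔS_gas = 15.3 J/K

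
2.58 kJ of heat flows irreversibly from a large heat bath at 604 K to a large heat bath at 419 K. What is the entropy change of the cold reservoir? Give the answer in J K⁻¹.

The cold reservoir gains heat Q, so ΔS_cold = +Q/T_C = 2580/419 = 6.16 J/K.

ΔS_cold = 6.16 J/K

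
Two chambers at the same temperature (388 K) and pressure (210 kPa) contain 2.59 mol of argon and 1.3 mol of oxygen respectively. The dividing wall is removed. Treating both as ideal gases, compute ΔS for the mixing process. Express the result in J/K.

Mole fractions: x_A = 2.59/3.89 = 0.666, x_B = 0.334.
ΔS_mix = −R(n_A ln x_A + n_B ln x_B) = −8.314 × (2.59 ln 0.666 + 1.3 ln 0.334) = 20.6 J/K.

ΔS_mix = 20.6 J/K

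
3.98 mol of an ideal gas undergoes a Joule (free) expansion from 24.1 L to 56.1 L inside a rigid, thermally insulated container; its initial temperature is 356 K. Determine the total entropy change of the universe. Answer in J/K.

For an ideal gas in free expansion Q = 0 and W = 0, so T is unchanged.
Entropy is a state function; using a reversible isothermal path, ΔS_gas = nR ln(V₂/V₁) = 3.98 × 8.314 × ln(56.1/24.1) = 28 J/K.
The insulated surroundings exchange no heat, so ΔS_surr = 0 and ΔS_universe = ΔS_gas.

ΔS_universe = 28 J/K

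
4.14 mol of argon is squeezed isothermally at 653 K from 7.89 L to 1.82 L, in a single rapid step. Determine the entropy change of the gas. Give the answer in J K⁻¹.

ΔS_gas = -50.5 J/K

Entropy is a state function, so ΔS_gas depends only on the end states.
For an isothermal ideal gas ΔS_gas = nR ln(V₂/V₁) = 4.14 × 8.314 × ln(1.82/7.89) = -50.5 J/K.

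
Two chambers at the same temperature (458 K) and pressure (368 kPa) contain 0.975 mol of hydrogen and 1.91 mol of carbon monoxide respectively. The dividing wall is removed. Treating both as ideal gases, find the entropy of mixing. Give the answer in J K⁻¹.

Mole fractions: x_A = 0.975/2.88 = 0.338, x_B = 0.662.
ΔS_mix = −R(n_A ln x_A + n_B ln x_B) = −8.314 × (0.975 ln 0.338 + 1.91 ln 0.662) = 15.3 J/K.

ΔS_mix = 15.3 J/K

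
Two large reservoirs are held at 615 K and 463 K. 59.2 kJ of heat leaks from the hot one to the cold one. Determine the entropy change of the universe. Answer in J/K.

ΔS_total = 31.6 J/K

ΔS_hot = −Q/T_H = −59200/615 = -96.26 J/K and ΔS_cold = +Q/T_C = 59200/463 = 127.9 J/K.
ΔS_total = -96.26 + 127.9 = 31.6 J/K, positive as the second law requires.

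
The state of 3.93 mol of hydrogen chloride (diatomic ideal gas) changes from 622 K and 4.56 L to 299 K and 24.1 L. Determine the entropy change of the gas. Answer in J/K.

Entropy is a state function: ΔS = nC_V ln(T₂/T₁) + nR ln(V₂/V₁), with C_V = 5R/2 = 20.79 J mol⁻¹ K⁻¹ for a diatomic ideal gas.
ΔS = 3.93 × [20.79 × ln(299/622) + 8.314 × ln(24.1/4.56)] = -5.44 J/K.

ΔS = -5.44 J/K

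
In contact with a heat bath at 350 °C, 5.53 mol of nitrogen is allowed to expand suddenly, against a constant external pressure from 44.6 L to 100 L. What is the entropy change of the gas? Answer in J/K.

Entropy is a state function, so ΔS_gas depends only on the end states.
For an isothermal ideal gas ΔS_gas = nR ln(V₂/V₁) = 5.53 × 8.314 × ln(100/44.6) = 37.1 J/K.

ΔS_gas = 37.1 J/K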